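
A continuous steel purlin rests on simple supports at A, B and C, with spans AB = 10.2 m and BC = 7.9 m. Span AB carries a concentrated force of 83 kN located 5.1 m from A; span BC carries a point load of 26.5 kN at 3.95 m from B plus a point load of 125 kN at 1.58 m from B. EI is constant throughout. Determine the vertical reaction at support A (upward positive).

Release continuity at B by inserting a hinge; the redundant is the internal moment M_B. The primary structure is two simply-supported spans AB and BC.
Discontinuity in slope at B on the released structure — sum the simple-span end rotations:
  span AB: point load 83 at a = 5.1: Pab(L + a)/(6LEI) = 539.7/EI
  span BC: point load 26.5 at a = 3.95: Pab(L + b)/(6LEI) = 103.4/EI
  span BC: point load 125 at a = 1.58: Pab(L + b)/(6LEI) = 374.5/EI
  relative rotation θ_0 = (539.7 + 477.8)/EI = 1018/EI
A unit hogging moment at B produces rotation L₁/(3EI) + L₂/(3EI) = 6.033/EI.
Compatibility: M_B·(L₁+L₂)/(3EI) = θ_0, giving M_B = 168.7 kN·m (hogging).
Span AB, ΣM about A with M_B applied at B: R_B^{AB}·10.2 = 423.3 + 168.7, so R_B^{AB} = 58.03 kN and R_A = 83 − 58.03 = 24.97 kN.

R_A = 24.97 kN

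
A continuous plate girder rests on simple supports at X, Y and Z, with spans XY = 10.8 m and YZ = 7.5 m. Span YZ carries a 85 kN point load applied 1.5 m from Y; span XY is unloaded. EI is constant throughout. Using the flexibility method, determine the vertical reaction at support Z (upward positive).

Release continuity at Y by inserting a hinge; the redundant is the internal moment M_Y. The primary structure is two simply-supported spans XY and YZ.
Rotations at Y on the released spans (each span's end-slope, ×1/EI):
  span YZ: point load 85 at a = 1.5: Pab(L + b)/(6LEI) = 229.5/EI
  relative rotation θ_0 = (0 + 229.5)/EI = 229.5/EI
A unit hogging moment at Y produces rotation L₁/(3EI) + L₂/(3EI) = 6.1/EI.
Slope continuity at Y: θ_0 = M_Y·6.1/EI, so M_Y = 229.5/6.1 = 37.62 kN·m (hogging).
Span YZ, ΣM about Z: R_Y^{YZ}·7.5 = 510 + 37.62, so R_Y^{YZ} = 73.02 kN and R_Z = 85 − 73.02 = 11.98 kN.

R_Z = 11.98 kN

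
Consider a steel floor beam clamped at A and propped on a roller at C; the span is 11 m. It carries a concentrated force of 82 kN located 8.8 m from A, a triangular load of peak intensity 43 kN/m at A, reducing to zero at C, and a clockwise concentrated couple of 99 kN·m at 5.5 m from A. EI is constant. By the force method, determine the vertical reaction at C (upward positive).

Choose R_C as the redundant. The primary structure is the cantilever fixed at A.
Deflection at C on the released cantilever, summing each load's contribution:
  point load 82 at a = 8.8: Pa²(3L − a)/(6EI) = 25612/EI
  triangular load, peak 43 at the fixed end: w₀L⁴/(30EI) = 20985/EI
  clockwise couple 99 at a = 5.5: M₀a(2L − a)/(2EI) = 4492/EI
  δ_0 = 51090/EI
Flexibility coefficient — unit upward force at C: δ_{CC} = L³/(3EI) = 443.7/EI.
Compatibility at C: δ_0 − R_C·δ_{CC} = 0, so R_C = 51090/443.7 = 115.2 kN.

R_C = 115.2 kN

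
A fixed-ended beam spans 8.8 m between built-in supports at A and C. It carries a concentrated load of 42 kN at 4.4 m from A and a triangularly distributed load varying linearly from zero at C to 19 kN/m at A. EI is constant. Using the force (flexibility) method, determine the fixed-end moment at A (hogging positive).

M_A = 119.8 kN·m

Take the two fixed-end moments M_A, M_C as redundants; the released structure is the simple span AC.
Simple-span end rotations at A and C under the given loads:
  at A: point load 42 at a = 4.4: Pab(L + b)/(6LEI) = 203.3/EI
  at C: point load 42 at a = 4.4: Pab(L + a)/(6LEI) = 203.3/EI
  at A: triangular load, peak 19: w₀L³/(45EI) = 287.7/EI
  at C: triangular load, peak 19: 7w₀L³/(360EI) = 251.8/EI
  θ_A0 = 491/EI,  θ_C0 = 455/EI
Flexibility coefficients: a unit moment at one end gives L/(3EI) there and L/(6EI) at the far end, so f₁₁ = f₂₂ = 2.933/EI and f₁₂ = f₂₁ = 1.467/EI.
Compatibility — zero rotation at each built-in end:
  2.933 M_A + 1.467 M_C = 491
  1.467 M_A + 2.933 M_C = 455
Solving the pair gives M_A = 119.8 kN·m and M_C = 95.25 kN·m (hogging).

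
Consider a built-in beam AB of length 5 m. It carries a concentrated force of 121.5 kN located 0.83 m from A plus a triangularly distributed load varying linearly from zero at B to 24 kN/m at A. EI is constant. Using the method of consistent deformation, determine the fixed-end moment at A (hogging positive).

Release both end moments; the primary structure is a simply-supported span AB with redundants M_A and M_B.
On the primary (simply-supported) span, the end slopes from the loading are:
  at A: point load 121.5 at a = 0.83: Pab(L + b)/(6LEI) = 128.5/EI
  at B: point load 121.5 at a = 0.83: Pab(L + a)/(6LEI) = 81.72/EI
  at A: triangular load, peak 24: w₀L³/(45EI) = 66.67/EI
  at B: triangular load, peak 24: 7w₀L³/(360EI) = 58.33/EI
  θ_A0 = 195.2/EI,  θ_B0 = 140.1/EI
Flexibility coefficients: a unit moment at one end gives L/(3EI) there and L/(6EI) at the far end, so f₁₁ = f₂₂ = 1.667/EI and f₁₂ = f₂₁ = 0.8333/EI.
Compatibility — zero rotation at each built-in end:
  1.667 M_A + 0.8333 M_B = 195.2
  0.8333 M_A + 1.667 M_B = 140.1
Solving the pair gives M_A = 100.1 kN·m and M_B = 33.96 kN·m (hogging).

M_A = 100.1 kN·m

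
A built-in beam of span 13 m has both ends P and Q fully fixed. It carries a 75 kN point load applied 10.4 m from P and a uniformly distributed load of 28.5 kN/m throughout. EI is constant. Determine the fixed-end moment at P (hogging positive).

M_P = 432.6 kN·m

Take the two fixed-end moments M_P, M_Q as redundants; the released structure is the simple span PQ.
On the primary (simply-supported) span, the end slopes from the loading are:
  at P: point load 75 at a = 10.4: Pab(L + b)/(6LEI) = 405.6/EI
  at Q: point load 75 at a = 10.4: Pab(L + a)/(6LEI) = 608.4/EI
  at P: UDL 28.5: wL³/(24EI) = 2609/EI
  at Q: UDL 28.5: wL³/(24EI) = 2609/EI
  θ_P0 = 3015/EI,  θ_Q0 = 3217/EI
Flexibility coefficients: a unit moment at one end gives L/(3EI) there and L/(6EI) at the far end, so f₁₁ = f₂₂ = 4.333/EI and f₁₂ = f₂₁ = 2.167/EI.
Compatibility — zero rotation at each built-in end:
  4.333 M_P + 2.167 M_Q = 3015
  2.167 M_P + 4.333 M_Q = 3217
Solving the pair gives M_P = 432.6 kN·m and M_Q = 526.2 kN·m (hogging).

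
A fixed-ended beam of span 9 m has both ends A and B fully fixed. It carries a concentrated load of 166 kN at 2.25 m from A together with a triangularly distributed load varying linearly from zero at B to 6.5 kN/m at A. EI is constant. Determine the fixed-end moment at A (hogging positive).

M_A = 236.4 kN·m

Take the two fixed-end moments M_A, M_B as redundants; the released structure is the simple span AB.
On the primary (simply-supported) span, the end slopes from the loading are:
  at A: point load 166 at a = 2.25: Pab(L + b)/(6LEI) = 735.3/EI
  at B: point load 166 at a = 2.25: Pab(L + a)/(6LEI) = 525.2/EI
  at A: triangular load, peak 6.5: w₀L³/(45EI) = 105.3/EI
  at B: triangular load, peak 6.5: 7w₀L³/(360EI) = 92.14/EI
  θ_A0 = 840.6/EI,  θ_B0 = 617.4/EI
Flexibility coefficients: a unit moment at one end gives L/(3EI) there and L/(6EI) at the far end, so f₁₁ = f₂₂ = 3/EI and f₁₂ = f₂₁ = 1.5/EI.
Compatibility — zero rotation at each built-in end:
  3 M_A + 1.5 M_B = 840.6
  1.5 M_A + 3 M_B = 617.4
Solving the pair gives M_A = 236.4 kN·m and M_B = 87.58 kN·m (hogging).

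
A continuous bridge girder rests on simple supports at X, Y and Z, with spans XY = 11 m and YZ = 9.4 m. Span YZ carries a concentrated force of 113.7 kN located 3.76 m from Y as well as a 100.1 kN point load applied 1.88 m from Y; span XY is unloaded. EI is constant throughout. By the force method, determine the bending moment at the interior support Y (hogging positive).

M_Y = 157 kN·m

Insert a hinge at Y; M_Y is the redundant, and each span becomes simply supported.
Rotations at Y on the released spans (each span's end-slope, ×1/EI):
  span YZ: point load 113.7 at a = 3.76: Pab(L + b)/(6LEI) = 643/EI
  span YZ: point load 100.1 at a = 1.88: Pab(L + b)/(6LEI) = 424.6/EI
  relative rotation θ_0 = (0 + 1068)/EI = 1068/EI
A unit hogging moment at Y produces rotation L₁/(3EI) + L₂/(3EI) = 6.8/EI.
Compatibility: M_Y·(L₁+L₂)/(3EI) = θ_0, giving M_Y = 157 kN·m (hogging).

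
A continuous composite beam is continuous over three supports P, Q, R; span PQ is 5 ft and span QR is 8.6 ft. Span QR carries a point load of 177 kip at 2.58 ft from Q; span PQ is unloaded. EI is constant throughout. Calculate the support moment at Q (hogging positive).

Take M_Q as the redundant. Released structure: two simple spans PQ and QR with a hinge at Q.
Rotations at Q on the released spans (each span's end-slope, ×1/EI):
  span QR: point load 177 at a = 2.58: Pab(L + b)/(6LEI) = 778.9/EI
  relative rotation θ_0 = (0 + 778.9)/EI = 778.9/EI
A unit hogging moment at Q produces rotation L₁/(3EI) + L₂/(3EI) = 4.533/EI.
Compatibility: M_Q·(L₁+L₂)/(3EI) = θ_0, giving M_Q = 171.8 kip·ft (hogging).

M_Q = 171.8 kip·ft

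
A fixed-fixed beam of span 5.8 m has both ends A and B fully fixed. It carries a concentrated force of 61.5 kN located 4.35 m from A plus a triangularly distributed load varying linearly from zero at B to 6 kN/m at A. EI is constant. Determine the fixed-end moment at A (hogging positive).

Release both end moments; the primary structure is a simply-supported span AB with redundants M_A and M_B.
On the primary (simply-supported) span, the end slopes from the loading are:
  at A: point load 61.5 at a = 4.35: Pab(L + b)/(6LEI) = 80.81/EI
  at B: point load 61.5 at a = 4.35: Pab(L + a)/(6LEI) = 113.1/EI
  at A: triangular load, peak 6: w₀L³/(45EI) = 26.01/EI
  at B: triangular load, peak 6: 7w₀L³/(360EI) = 22.76/EI
  θ_A0 = 106.8/EI,  θ_B0 = 135.9/EI
Flexibility coefficients: a unit moment at one end gives L/(3EI) there and L/(6EI) at the far end, so f₁₁ = f₂₂ = 1.933/EI and f₁₂ = f₂₁ = 0.9667/EI.
Compatibility — zero rotation at each built-in end:
  1.933 M_A + 0.9667 M_B = 106.8
  0.9667 M_A + 1.933 M_B = 135.9
Solving the pair gives M_A = 26.81 kN·m and M_B = 56.89 kN·m (hogging).

M_A = 26.81 kN·m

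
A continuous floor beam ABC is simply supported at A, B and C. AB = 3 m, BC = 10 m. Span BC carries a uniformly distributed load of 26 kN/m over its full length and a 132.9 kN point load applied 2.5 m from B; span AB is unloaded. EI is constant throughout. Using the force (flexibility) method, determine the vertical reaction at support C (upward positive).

R_C = 121.5 kN

Insert a hinge at B; M_B is the redundant, and each span becomes simply supported.
Rotations at B on the released spans (each span's end-slope, ×1/EI):
  span BC: UDL 26: wL³/(24EI) = 1083/EI
  span BC: point load 132.9 at a = 2.5: Pab(L + b)/(6LEI) = 726.8/EI
  relative rotation θ_0 = (0 + 1810)/EI = 1810/EI
A unit hogging moment at B produces rotation L₁/(3EI) + L₂/(3EI) = 4.333/EI.
Slope continuity at B: θ_0 = M_B·4.333/EI, so M_B = 1810/4.333 = 417.7 kN·m (hogging).
Span BC, ΣM about C: R_B^{BC}·10 = 2297 + 417.7, so R_B^{BC} = 271.4 kN and R_C = 392.9 − 271.4 = 121.5 kN.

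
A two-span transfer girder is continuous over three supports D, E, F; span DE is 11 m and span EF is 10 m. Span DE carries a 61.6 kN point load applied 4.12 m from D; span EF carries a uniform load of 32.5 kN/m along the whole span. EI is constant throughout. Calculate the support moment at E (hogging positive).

Take M_E as the redundant. Released structure: two simple spans DE and EF with a hinge at E.
Discontinuity in slope at E on the released structure — sum the simple-span end rotations:
  span DE: point load 61.6 at a = 4.12: Pab(L + a)/(6LEI) = 400/EI
  span EF: UDL 32.5: wL³/(24EI) = 1354/EI
  relative rotation θ_0 = (400 + 1354)/EI = 1754/EI
A unit hogging moment at E produces rotation L₁/(3EI) + L₂/(3EI) = 7/EI.
Compatibility: M_E·(L₁+L₂)/(3EI) = θ_0, giving M_E = 250.6 kN·m (hogging).

M_E = 250.6 kN·m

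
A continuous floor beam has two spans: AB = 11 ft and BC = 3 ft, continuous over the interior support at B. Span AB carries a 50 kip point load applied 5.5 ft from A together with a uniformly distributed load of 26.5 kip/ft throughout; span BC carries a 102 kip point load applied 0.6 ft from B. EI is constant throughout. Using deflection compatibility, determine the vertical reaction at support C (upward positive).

R_C = -114.7 kip

Release continuity at B by inserting a hinge; the redundant is the internal moment M_B. The primary structure is two simply-supported spans AB and BC.
Rotations at B on the released spans (each span's end-slope, ×1/EI):
  span AB: point load 50 at a = 5.5: Pab(L + a)/(6LEI) = 378.1/EI
  span AB: UDL 26.5: wL³/(24EI) = 1470/EI
  span BC: point load 102 at a = 0.6: Pab(L + b)/(6LEI) = 44.06/EI
  relative rotation θ_0 = (1848 + 44.06)/EI = 1892/EI
A unit hogging moment at B produces rotation L₁/(3EI) + L₂/(3EI) = 4.667/EI.
Compatibility: M_B·(L₁+L₂)/(3EI) = θ_0, giving M_B = 405.4 kip·ft (hogging).
Span BC, ΣM about C: R_B^{BC}·3 = 244.8 + 405.4, so R_B^{BC} = 216.7 kip and R_C = 102 − 216.7 = -114.7 kip.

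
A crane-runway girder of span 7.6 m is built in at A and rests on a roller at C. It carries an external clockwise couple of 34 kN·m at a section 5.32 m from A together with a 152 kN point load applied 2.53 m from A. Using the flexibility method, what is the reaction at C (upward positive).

R_C = 28.57 kN

Take the reaction at C as the redundant and release it; the primary structure is a cantilever fixed at A.
Free-end deflection of the primary structure under the applied loading (downward +):
  clockwise couple 34 at a = 5.32: M₀a(2L − a)/(2EI) = 893.5/EI
  point load 152 at a = 2.53: Pa²(3L − a)/(6EI) = 3287/EI
  δ_0 = 4180/EI
Flexibility coefficient — unit upward force at C: δ_{CC} = L³/(3EI) = 146.3/EI.
The prop prevents deflection at C: R_C = δ_0/δ_{CC} = 4180/146.3 = 28.57 kN.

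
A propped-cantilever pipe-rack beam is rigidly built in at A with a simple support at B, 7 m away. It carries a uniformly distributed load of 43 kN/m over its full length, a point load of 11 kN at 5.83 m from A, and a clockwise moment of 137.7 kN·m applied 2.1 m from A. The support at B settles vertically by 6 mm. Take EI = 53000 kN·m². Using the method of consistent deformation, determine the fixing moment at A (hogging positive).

Remove the prop at B; the released (primary) structure is a cantilever built in at A.
Primary-structure tip deflection at B by superposition:
  UDL 43: wL⁴/(8EI) = 12905/EI
  point load 11 at a = 5.83: Pa²(3L − a)/(6EI) = 945.3/EI
  clockwise couple 137.7 at a = 2.1: M₀a(2L − a)/(2EI) = 1721/EI
  δ_0 = 15571/EI
Tip deflection under a unit load at B: L³/(3EI) = 114.3/EI.
With EI = 53000 kN·m²: δ_0 = 0.2938 m and δ_{BB} = 0.002157 m/kN.
Compatibility — the beam at B must follow the support down by 0.006 m: δ_0 − R_B·δ_{BB} = 0.006, so R_B = (0.2938 − 0.006)/0.002157 = 133.4 kN.
Moment equilibrium about A: M_A = Σ(load moments about A) − R_B·L = 1255 − 133.4×7 = 321.5 kN·m.

M_A = 321.5 kN·m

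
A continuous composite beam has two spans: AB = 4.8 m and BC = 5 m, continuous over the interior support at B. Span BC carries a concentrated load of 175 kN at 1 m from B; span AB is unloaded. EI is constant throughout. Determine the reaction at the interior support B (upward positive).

R_B = 166.2 kN

Take M_B as the redundant. Released structure: two simple spans AB and BC with a hinge at B.
Discontinuity in slope at B on the released structure — sum the simple-span end rotations:
  span BC: point load 175 at a = 1: Pab(L + b)/(6LEI) = 210/EI
  relative rotation θ_0 = (0 + 210)/EI = 210/EI
A unit hogging moment at B produces rotation L₁/(3EI) + L₂/(3EI) = 3.267/EI.
Compatibility: M_B·(L₁+L₂)/(3EI) = θ_0, giving M_B = 64.29 kN·m (hogging).
Span AB, ΣM about A with M_B applied at B: R_B^{AB}·4.8 = 0 + 64.29, so R_B^{AB} = 13.39 kN and R_A = 0 − 13.39 = -13.39 kN.
Span BC, ΣM about C: R_B^{BC}·5 = 700 + 64.29, so R_B^{BC} = 152.9 kN and R_C = 175 − 152.9 = 22.14 kN.
R_B = 13.39 + 152.9 = 166.2 kN.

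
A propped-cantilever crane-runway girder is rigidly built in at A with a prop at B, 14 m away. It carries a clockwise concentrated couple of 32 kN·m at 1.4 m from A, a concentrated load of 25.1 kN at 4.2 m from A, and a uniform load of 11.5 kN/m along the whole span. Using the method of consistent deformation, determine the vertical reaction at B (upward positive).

R_B = 64.08 kN

Remove the prop at B; the released (primary) structure is a cantilever built in at A.
Downward deflection at the released point B due to the loads:
  clockwise couple 32 at a = 1.4: M₀a(2L − a)/(2EI) = 595.8/EI
  point load 25.1 at a = 4.2: Pa²(3L − a)/(6EI) = 2789/EI
  UDL 11.5: wL⁴/(8EI) = 55223/EI
  δ_0 = 58608/EI
Tip deflection under a unit load at B: L³/(3EI) = 914.7/EI.
The prop prevents deflection at B: R_B = δ_0/δ_{BB} = 58608/914.7 = 64.08 kN.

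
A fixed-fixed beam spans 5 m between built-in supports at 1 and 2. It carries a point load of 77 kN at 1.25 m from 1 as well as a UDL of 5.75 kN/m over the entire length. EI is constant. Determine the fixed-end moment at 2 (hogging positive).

M_2 = 30.03 kN·m

Release both end moments; the primary structure is a simply-supported span 12 with redundants M_1 and M_2.
End rotations of the released simple span under the applied load (×1/EI):
  at 1: point load 77 at a = 1.25: Pab(L + b)/(6LEI) = 105.3/EI
  at 2: point load 77 at a = 1.25: Pab(L + a)/(6LEI) = 75.2/EI
  at 1: UDL 5.75: wL³/(24EI) = 29.95/EI
  at 2: UDL 5.75: wL³/(24EI) = 29.95/EI
  θ_10 = 135.2/EI,  θ_20 = 105.1/EI
Flexibility coefficients: a unit moment at one end gives L/(3EI) there and L/(6EI) at the far end, so f₁₁ = f₂₂ = 1.667/EI and f₁₂ = f₂₁ = 0.8333/EI.
Compatibility — zero rotation at each built-in end:
  1.667 M_1 + 0.8333 M_2 = 135.2
  0.8333 M_1 + 1.667 M_2 = 105.1
Solving the pair gives M_1 = 66.12 kN·m and M_2 = 30.03 kN·m (hogging).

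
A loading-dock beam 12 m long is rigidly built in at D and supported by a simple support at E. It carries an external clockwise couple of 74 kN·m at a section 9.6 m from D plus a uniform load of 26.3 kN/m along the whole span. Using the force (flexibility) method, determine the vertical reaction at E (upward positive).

Take the reaction at E as the redundant and release it; the primary structure is a cantilever fixed at D.
Free-end deflection of the primary structure under the applied loading (downward +):
  clockwise couple 74 at a = 9.6: M₀a(2L − a)/(2EI) = 5115/EI
  UDL 26.3: wL⁴/(8EI) = 68170/EI
  δ_0 = 73284/EI
Tip deflection under a unit load at E: L³/(3EI) = 576/EI.
The prop prevents deflection at E: R_E = δ_0/δ_{EE} = 73284/576 = 127.2 kN.

R_E = 127.2 kN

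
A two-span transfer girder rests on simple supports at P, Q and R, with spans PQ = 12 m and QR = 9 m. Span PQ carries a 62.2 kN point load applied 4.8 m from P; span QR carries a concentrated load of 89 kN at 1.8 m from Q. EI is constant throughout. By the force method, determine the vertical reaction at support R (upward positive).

R_R = 4.346 kN

Insert a hinge at Q; M_Q is the redundant, and each span becomes simply supported.
Rotations at Q on the released spans (each span's end-slope, ×1/EI):
  span PQ: point load 62.2 at a = 4.8: Pab(L + a)/(6LEI) = 501.6/EI
  span QR: point load 89 at a = 1.8: Pab(L + b)/(6LEI) = 346/EI
  relative rotation θ_0 = (501.6 + 346)/EI = 847.6/EI
A unit hogging moment at Q produces rotation L₁/(3EI) + L₂/(3EI) = 7/EI.
Slope continuity at Q: θ_0 = M_Q·7/EI, so M_Q = 847.6/7 = 121.1 kN·m (hogging).
Span QR, ΣM about R: R_Q^{QR}·9 = 640.8 + 121.1, so R_Q^{QR} = 84.65 kN and R_R = 89 − 84.65 = 4.346 kN.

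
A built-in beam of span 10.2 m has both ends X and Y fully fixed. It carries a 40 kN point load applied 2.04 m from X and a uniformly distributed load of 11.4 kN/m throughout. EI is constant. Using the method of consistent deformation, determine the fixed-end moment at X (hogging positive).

Take the two fixed-end moments M_X, M_Y as redundants; the released structure is the simple span XY.
On the primary (simply-supported) span, the end slopes from the loading are:
  at X: point load 40 at a = 2.04: Pab(L + b)/(6LEI) = 199.8/EI
  at Y: point load 40 at a = 2.04: Pab(L + a)/(6LEI) = 133.2/EI
  at X: UDL 11.4: wL³/(24EI) = 504.1/EI
  at Y: UDL 11.4: wL³/(24EI) = 504.1/EI
  θ_X0 = 703.8/EI,  θ_Y0 = 637.2/EI
Flexibility coefficients: a unit moment at one end gives L/(3EI) there and L/(6EI) at the far end, so f₁₁ = f₂₂ = 3.4/EI and f₁₂ = f₂₁ = 1.7/EI.
Compatibility — zero rotation at each built-in end:
  3.4 M_X + 1.7 M_Y = 703.8
  1.7 M_X + 3.4 M_Y = 637.2
Solving the pair gives M_X = 151.1 kN·m and M_Y = 111.9 kN·m (hogging).

M_X = 151.1 kN·m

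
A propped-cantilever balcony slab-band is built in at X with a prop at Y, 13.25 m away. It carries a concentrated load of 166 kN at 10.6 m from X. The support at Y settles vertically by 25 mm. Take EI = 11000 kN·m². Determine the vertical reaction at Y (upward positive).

Take the reaction at Y as the redundant and release it; the primary structure is a cantilever fixed at X.
Deflection at Y on the released cantilever, summing each load's contribution:
  point load 166 at a = 10.6: Pa²(3L − a)/(6EI) = 90616/EI
Tip deflection under a unit load at Y: L³/(3EI) = 775.4/EI.
With EI = 11000 kN·m²: δ_0 = 8.2379 m and δ_{YY} = 0.070491 m/kN.
Compatibility — the beam at Y must follow the support down by 0.025 m: δ_0 − R_Y·δ_{YY} = 0.025, so R_Y = (8.2379 − 0.025)/0.070491 = 116.5 kN.

R_Y = 116.5 kN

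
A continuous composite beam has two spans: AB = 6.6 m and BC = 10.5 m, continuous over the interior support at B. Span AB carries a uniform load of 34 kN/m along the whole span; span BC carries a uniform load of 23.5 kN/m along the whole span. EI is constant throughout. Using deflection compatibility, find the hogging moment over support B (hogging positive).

Release continuity at B by inserting a hinge; the redundant is the internal moment M_B. The primary structure is two simply-supported spans AB and BC.
Rotations at B on the released spans (each span's end-slope, ×1/EI):
  span AB: UDL 34: wL³/(24EI) = 407.3/EI
  span BC: UDL 23.5: wL³/(24EI) = 1134/EI
  relative rotation θ_0 = (407.3 + 1134)/EI = 1541/EI
A unit hogging moment at B produces rotation L₁/(3EI) + L₂/(3EI) = 5.7/EI.
Compatibility: M_B·(L₁+L₂)/(3EI) = θ_0, giving M_B = 270.3 kN·m (hogging).

M_B = 270.3 kN·m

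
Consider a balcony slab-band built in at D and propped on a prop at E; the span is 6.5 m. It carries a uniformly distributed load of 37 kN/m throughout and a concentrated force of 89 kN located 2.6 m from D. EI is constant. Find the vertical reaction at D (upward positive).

Remove the prop at E; the released (primary) structure is a cantilever built in at D.
Deflection at E on the released cantilever, summing each load's contribution:
  UDL 37: wL⁴/(8EI) = 8256/EI
  point load 89 at a = 2.6: Pa²(3L − a)/(6EI) = 1695/EI
  δ_0 = 9951/EI
Flexibility coefficient — unit upward force at E: δ_{EE} = L³/(3EI) = 91.54/EI.
Compatibility at E: δ_0 − R_E·δ_{EE} = 0, so R_E = 9951/91.54 = 108.7 kN.
Vertical equilibrium: R_D = ΣP − R_E = 329.5 − 108.7 = 220.8 kN.

R_D = 220.8 kN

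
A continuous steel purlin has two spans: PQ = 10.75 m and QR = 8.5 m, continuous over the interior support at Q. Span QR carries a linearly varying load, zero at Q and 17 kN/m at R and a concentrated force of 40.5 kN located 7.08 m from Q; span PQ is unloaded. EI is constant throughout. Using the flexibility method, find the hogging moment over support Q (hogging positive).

Take M_Q as the redundant. Released structure: two simple spans PQ and QR with a hinge at Q.
End slopes at the hinge Q, treating each span as simply supported:
  span QR: triangular load, peak 17: 7w₀L³/(360EI) = 203/EI
  span QR: point load 40.5 at a = 7.08: Pab(L + b)/(6LEI) = 79.2/EI
  relative rotation θ_0 = (0 + 282.2)/EI = 282.2/EI
A unit hogging moment at Q produces rotation L₁/(3EI) + L₂/(3EI) = 6.417/EI.
Slope continuity at Q: θ_0 = M_Q·6.417/EI, so M_Q = 282.2/6.417 = 43.98 kN·m (hogging).

M_Q = 43.98 kN·m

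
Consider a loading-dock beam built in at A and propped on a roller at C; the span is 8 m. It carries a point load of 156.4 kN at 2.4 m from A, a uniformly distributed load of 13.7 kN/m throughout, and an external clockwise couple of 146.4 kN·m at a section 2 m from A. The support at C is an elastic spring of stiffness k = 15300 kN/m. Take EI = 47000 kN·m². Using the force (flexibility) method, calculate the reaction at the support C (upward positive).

Choose R_C as the redundant. The primary structure is the cantilever fixed at A.
Primary-structure tip deflection at C by superposition:
  point load 156.4 at a = 2.4: Pa²(3L − a)/(6EI) = 3243/EI
  UDL 13.7: wL⁴/(8EI) = 7014/EI
  clockwise couple 146.4 at a = 2: M₀a(2L − a)/(2EI) = 2050/EI
  δ_0 = 12307/EI
Tip deflection under a unit load at C: L³/(3EI) = 170.7/EI.
With EI = 47000 kN·m²: δ_0 = 0.26185 m and δ_{CC} = 0.003631 m/kN.
Compatibility — the spring shortens by R_C/k under the reaction it provides: δ_0 − R_C·δ_{CC} = R_C/k. With 1/k = 0.000065 m/kN, R_C = δ_0 / (δ_{CC} + 1/k) = 0.26185 / (0.003631 + 0.000065) = 70.84 kN.

R_C = 70.84 kN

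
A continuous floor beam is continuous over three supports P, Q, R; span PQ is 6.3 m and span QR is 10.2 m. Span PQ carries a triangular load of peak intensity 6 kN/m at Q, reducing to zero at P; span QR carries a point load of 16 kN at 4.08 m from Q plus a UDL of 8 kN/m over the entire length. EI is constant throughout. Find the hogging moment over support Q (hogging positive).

M_Q = 89.75 kN·m

Insert a hinge at Q; M_Q is the redundant, and each span becomes simply supported.
End slopes at the hinge Q, treating each span as simply supported:
  span PQ: triangular load, peak 6: w₀L³/(45EI) = 33.34/EI
  span QR: point load 16 at a = 4.08: Pab(L + b)/(6LEI) = 106.5/EI
  span QR: UDL 8: wL³/(24EI) = 353.7/EI
  relative rotation θ_0 = (33.34 + 460.3)/EI = 493.6/EI
A unit hogging moment at Q produces rotation L₁/(3EI) + L₂/(3EI) = 5.5/EI.
Slope continuity at Q: θ_0 = M_Q·5.5/EI, so M_Q = 493.6/5.5 = 89.75 kN·m (hogging).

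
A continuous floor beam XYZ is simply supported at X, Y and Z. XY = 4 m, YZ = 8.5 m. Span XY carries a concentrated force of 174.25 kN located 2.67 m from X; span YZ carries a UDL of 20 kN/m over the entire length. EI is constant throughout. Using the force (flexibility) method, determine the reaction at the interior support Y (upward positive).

R_Y = 261.6 kN

Release continuity at Y by inserting a hinge; the redundant is the internal moment M_Y. The primary structure is two simply-supported spans XY and YZ.
Rotations at Y on the released spans (each span's end-slope, ×1/EI):
  span XY: point load 174.25 at a = 2.67: Pab(L + a)/(6LEI) = 172/EI
  span YZ: UDL 20: wL³/(24EI) = 511.8/EI
  relative rotation θ_0 = (172 + 511.8)/EI = 683.7/EI
A unit hogging moment at Y produces rotation L₁/(3EI) + L₂/(3EI) = 4.167/EI.
Slope continuity at Y: θ_0 = M_Y·4.167/EI, so M_Y = 683.7/4.167 = 164.1 kN·m (hogging).
Span XY, ΣM about X with M_Y applied at Y: R_Y^{XY}·4 = 465.2 + 164.1, so R_Y^{XY} = 157.3 kN and R_X = 174.2 − 157.3 = 16.91 kN.
Span YZ, ΣM about Z: R_Y^{YZ}·8.5 = 722.5 + 164.1, so R_Y^{YZ} = 104.3 kN and R_Z = 170 − 104.3 = 65.69 kN.
R_Y = 157.3 + 104.3 = 261.6 kN.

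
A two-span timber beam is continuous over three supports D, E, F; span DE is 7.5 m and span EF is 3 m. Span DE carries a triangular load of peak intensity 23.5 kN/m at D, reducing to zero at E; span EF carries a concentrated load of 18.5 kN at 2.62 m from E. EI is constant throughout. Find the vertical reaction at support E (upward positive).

R_E = 57.88 kN

Release continuity at E by inserting a hinge; the redundant is the internal moment M_E. The primary structure is two simply-supported spans DE and EF.
End slopes at the hinge E, treating each span as simply supported:
  span DE: triangular load, peak 23.5: 7w₀L³/(360EI) = 192.8/EI
  span EF: point load 18.5 at a = 2.62: Pab(L + b)/(6LEI) = 3.459/EI
  relative rotation θ_0 = (192.8 + 3.459)/EI = 196.2/EI
A unit hogging moment at E produces rotation L₁/(3EI) + L₂/(3EI) = 3.5/EI.
Compatibility: M_E·(L₁+L₂)/(3EI) = θ_0, giving M_E = 56.07 kN·m (hogging).
Span DE, ΣM about D with M_E applied at E: R_E^{DE}·7.5 = 220.3 + 56.07, so R_E^{DE} = 36.85 kN and R_D = 88.12 − 36.85 = 51.27 kN.
Span EF, ΣM about F: R_E^{EF}·3 = 7.03 + 56.07, so R_E^{EF} = 21.03 kN and R_F = 18.5 − 21.03 = -2.532 kN.
R_E = 36.85 + 21.03 = 57.88 kN.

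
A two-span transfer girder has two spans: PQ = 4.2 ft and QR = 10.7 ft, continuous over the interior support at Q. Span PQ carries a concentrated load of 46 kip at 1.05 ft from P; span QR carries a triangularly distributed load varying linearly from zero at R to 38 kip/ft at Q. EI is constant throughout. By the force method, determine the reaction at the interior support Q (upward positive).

R_Q = 218.2 kip

Release continuity at Q by inserting a hinge; the redundant is the internal moment M_Q. The primary structure is two simply-supported spans PQ and QR.
End slopes at the hinge Q, treating each span as simply supported:
  span PQ: point load 46 at a = 1.05: Pab(L + a)/(6LEI) = 31.7/EI
  span QR: triangular load, peak 38: w₀L³/(45EI) = 1034/EI
  relative rotation θ_0 = (31.7 + 1034)/EI = 1066/EI
A unit hogging moment at Q produces rotation L₁/(3EI) + L₂/(3EI) = 4.967/EI.
Slope continuity at Q: θ_0 = M_Q·4.967/EI, so M_Q = 1066/4.967 = 214.7 kip·ft (hogging).
Span PQ, ΣM about P with M_Q applied at Q: R_Q^{PQ}·4.2 = 48.3 + 214.7, so R_Q^{PQ} = 62.61 kip and R_P = 46 − 62.61 = -16.61 kip.
Span QR, ΣM about R: R_Q^{QR}·10.7 = 1450 + 214.7, so R_Q^{QR} = 155.6 kip and R_R = 203.3 − 155.6 = 47.7 kip.
R_Q = 62.61 + 155.6 = 218.2 kip.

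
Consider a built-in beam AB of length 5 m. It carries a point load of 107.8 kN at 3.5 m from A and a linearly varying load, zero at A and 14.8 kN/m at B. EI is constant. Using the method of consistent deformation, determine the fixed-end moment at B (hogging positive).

Take the two fixed-end moments M_A, M_B as redundants; the released structure is the simple span AB.
End rotations of the released simple span under the applied load (×1/EI):
  at A: point load 107.8 at a = 3.5: Pab(L + b)/(6LEI) = 122.6/EI
  at B: point load 107.8 at a = 3.5: Pab(L + a)/(6LEI) = 160.4/EI
  at A: triangular load, peak 14.8: 7w₀L³/(360EI) = 35.97/EI
  at B: triangular load, peak 14.8: w₀L³/(45EI) = 41.11/EI
  θ_A0 = 158.6/EI,  θ_B0 = 201.5/EI
Flexibility coefficients: a unit moment at one end gives L/(3EI) there and L/(6EI) at the far end, so f₁₁ = f₂₂ = 1.667/EI and f₁₂ = f₂₁ = 0.8333/EI.
Compatibility — zero rotation at each built-in end:
  1.667 M_A + 0.8333 M_B = 158.6
  0.8333 M_A + 1.667 M_B = 201.5
Solving the pair gives M_A = 46.29 kN·m and M_B = 97.73 kN·m (hogging).

M_B = 97.73 kN·m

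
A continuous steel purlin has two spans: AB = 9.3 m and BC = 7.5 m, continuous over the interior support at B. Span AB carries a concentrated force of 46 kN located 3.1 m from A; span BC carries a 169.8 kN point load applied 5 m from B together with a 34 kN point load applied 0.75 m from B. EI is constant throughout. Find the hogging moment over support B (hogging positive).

M_B = 129 kN·m

Release continuity at B by inserting a hinge; the redundant is the internal moment M_B. The primary structure is two simply-supported spans AB and BC.
End slopes at the hinge B, treating each span as simply supported:
  span AB: point load 46 at a = 3.1: Pab(L + a)/(6LEI) = 196.5/EI
  span BC: point load 169.8 at a = 5: Pab(L + b)/(6LEI) = 471.7/EI
  span BC: point load 34 at a = 0.75: Pab(L + b)/(6LEI) = 54.51/EI
  relative rotation θ_0 = (196.5 + 526.2)/EI = 722.6/EI
A unit hogging moment at B produces rotation L₁/(3EI) + L₂/(3EI) = 5.6/EI.
Compatibility: M_B·(L₁+L₂)/(3EI) = θ_0, giving M_B = 129 kN·m (hogging).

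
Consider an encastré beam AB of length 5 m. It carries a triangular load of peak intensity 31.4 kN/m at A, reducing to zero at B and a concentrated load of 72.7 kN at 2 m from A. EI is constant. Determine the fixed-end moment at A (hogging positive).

M_A = 91.59 kN·m

Release both end moments; the primary structure is a simply-supported span AB with redundants M_A and M_B.
Simple-span end rotations at A and B under the given loads:
  at A: triangular load, peak 31.4: w₀L³/(45EI) = 87.22/EI
  at B: triangular load, peak 31.4: 7w₀L³/(360EI) = 76.32/EI
  at A: point load 72.7 at a = 2: Pab(L + b)/(6LEI) = 116.3/EI
  at B: point load 72.7 at a = 2: Pab(L + a)/(6LEI) = 101.8/EI
  θ_A0 = 203.5/EI,  θ_B0 = 178.1/EI
Flexibility coefficients: a unit moment at one end gives L/(3EI) there and L/(6EI) at the far end, so f₁₁ = f₂₂ = 1.667/EI and f₁₂ = f₂₁ = 0.8333/EI.
Compatibility — zero rotation at each built-in end:
  1.667 M_A + 0.8333 M_B = 203.5
  0.8333 M_A + 1.667 M_B = 178.1
Solving the pair gives M_A = 91.59 kN·m and M_B = 61.06 kN·m (hogging).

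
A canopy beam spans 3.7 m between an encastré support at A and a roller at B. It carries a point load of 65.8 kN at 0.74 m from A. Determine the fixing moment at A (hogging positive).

M_A = 35.06 kN·m

Take the reaction at B as the redundant and release it; the primary structure is a cantilever fixed at A.
Free-end deflection of the primary structure under the applied loading (downward +):
  point load 65.8 at a = 0.74: Pa²(3L − a)/(6EI) = 62.22/EI
Tip deflection under a unit load at B: L³/(3EI) = 16.88/EI.
The prop prevents deflection at B: R_B = δ_0/δ_{BB} = 62.22/16.88 = 3.685 kN.
Moment equilibrium about A: M_A = Σ(load moments about A) − R_B·L = 48.69 − 3.685×3.7 = 35.06 kN·m.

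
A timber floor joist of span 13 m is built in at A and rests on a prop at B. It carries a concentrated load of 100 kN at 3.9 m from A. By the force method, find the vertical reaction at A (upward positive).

Take the reaction at B as the redundant and release it; the primary structure is a cantilever fixed at A.
Free-end deflection of the primary structure under the applied loading (downward +):
  point load 100 at a = 3.9: Pa²(3L − a)/(6EI) = 8898/EI
Tip deflection under a unit load at B: L³/(3EI) = 732.3/EI.
The prop prevents deflection at B: R_B = δ_0/δ_{BB} = 8898/732.3 = 12.15 kN.
Vertical equilibrium: R_A = ΣP − R_B = 100 − 12.15 = 87.85 kN.

R_A = 87.85 kN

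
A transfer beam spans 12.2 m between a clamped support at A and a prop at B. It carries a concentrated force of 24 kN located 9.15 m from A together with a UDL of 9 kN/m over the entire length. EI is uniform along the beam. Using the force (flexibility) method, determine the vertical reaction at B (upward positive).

R_B = 56.36 kN

Take the reaction at B as the redundant and release it; the primary structure is a cantilever fixed at A.
Deflection at B on the released cantilever, summing each load's contribution:
  point load 24 at a = 9.15: Pa²(3L − a)/(6EI) = 9193/EI
  UDL 9: wL⁴/(8EI) = 24923/EI
  δ_0 = 34115/EI
Flexibility coefficient — unit upward force at B: δ_{BB} = L³/(3EI) = 605.3/EI.
Compatibility at B: δ_0 − R_B·δ_{BB} = 0, so R_B = 34115/605.3 = 56.36 kN.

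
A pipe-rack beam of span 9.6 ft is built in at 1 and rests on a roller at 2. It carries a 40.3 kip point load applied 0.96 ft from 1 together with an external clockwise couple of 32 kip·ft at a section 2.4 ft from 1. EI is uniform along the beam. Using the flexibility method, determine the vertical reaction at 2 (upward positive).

R_2 = 2.772 kip

Release the roller at 2. Primary structure: cantilever fixed at 1.
Primary-structure tip deflection at 2 by superposition:
  point load 40.3 at a = 0.96: Pa²(3L − a)/(6EI) = 172.3/EI
  clockwise couple 32 at a = 2.4: M₀a(2L − a)/(2EI) = 645.1/EI
  δ_0 = 817.5/EI
Tip deflection under a unit load at 2: L³/(3EI) = 294.9/EI.
The prop prevents deflection at 2: R_2 = δ_0/δ_{22} = 817.5/294.9 = 2.772 kip.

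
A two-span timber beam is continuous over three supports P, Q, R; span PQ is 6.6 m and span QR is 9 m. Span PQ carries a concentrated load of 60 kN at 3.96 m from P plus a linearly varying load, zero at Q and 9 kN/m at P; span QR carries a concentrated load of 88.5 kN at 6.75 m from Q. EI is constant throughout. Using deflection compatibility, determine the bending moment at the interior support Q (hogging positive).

Insert a hinge at Q; M_Q is the redundant, and each span becomes simply supported.
Discontinuity in slope at Q on the released structure — sum the simple-span end rotations:
  span PQ: point load 60 at a = 3.96: Pab(L + a)/(6LEI) = 167.3/EI
  span PQ: triangular load, peak 9: 7w₀L³/(360EI) = 50.31/EI
  span QR: point load 88.5 at a = 6.75: Pab(L + b)/(6LEI) = 280/EI
  relative rotation θ_0 = (217.6 + 280)/EI = 497.6/EI
A unit hogging moment at Q produces rotation L₁/(3EI) + L₂/(3EI) = 5.2/EI.
Slope continuity at Q: θ_0 = M_Q·5.2/EI, so M_Q = 497.6/5.2 = 95.69 kN·m (hogging).

M_Q = 95.69 kN·m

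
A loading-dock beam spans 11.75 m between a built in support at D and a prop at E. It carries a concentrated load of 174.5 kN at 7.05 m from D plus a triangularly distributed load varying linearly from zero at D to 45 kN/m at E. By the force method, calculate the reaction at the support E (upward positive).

R_E = 220.8 kN

Release the roller at E. Primary structure: cantilever fixed at D.
Downward deflection at the released point E due to the loads:
  point load 174.5 at a = 7.05: Pa²(3L − a)/(6EI) = 40764/EI
  triangular load, peak 45 at the free end: 11w₀L⁴/(120EI) = 78628/EI
  δ_0 = 119391/EI
Tip deflection under a unit load at E: L³/(3EI) = 540.7/EI.
The prop prevents deflection at E: R_E = δ_0/δ_{EE} = 119391/540.7 = 220.8 kN.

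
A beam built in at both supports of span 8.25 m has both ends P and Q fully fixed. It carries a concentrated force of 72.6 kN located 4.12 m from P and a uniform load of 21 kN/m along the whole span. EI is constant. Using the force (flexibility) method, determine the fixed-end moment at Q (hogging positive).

M_Q = 193.9 kN·m

Take the two fixed-end moments M_P, M_Q as redundants; the released structure is the simple span PQ.
End rotations of the released simple span under the applied load (×1/EI):
  at P: point load 72.6 at a = 4.12: Pab(L + b)/(6LEI) = 309/EI
  at Q: point load 72.6 at a = 4.12: Pab(L + a)/(6LEI) = 308.7/EI
  at P: UDL 21: wL³/(24EI) = 491.3/EI
  at Q: UDL 21: wL³/(24EI) = 491.3/EI
  θ_P0 = 800.3/EI,  θ_Q0 = 800/EI
Flexibility coefficients: a unit moment at one end gives L/(3EI) there and L/(6EI) at the far end, so f₁₁ = f₂₂ = 2.75/EI and f₁₂ = f₂₁ = 1.375/EI.
Compatibility — zero rotation at each built-in end:
  2.75 M_P + 1.375 M_Q = 800.3
  1.375 M_P + 2.75 M_Q = 800
Solving the pair gives M_P = 194.1 kN·m and M_Q = 193.9 kN·m (hogging).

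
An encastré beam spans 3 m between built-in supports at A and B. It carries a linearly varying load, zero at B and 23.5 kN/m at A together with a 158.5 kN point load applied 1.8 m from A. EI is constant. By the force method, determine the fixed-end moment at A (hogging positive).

M_A = 56.22 kN·m

Release both end moments; the primary structure is a simply-supported span AB with redundants M_A and M_B.
End rotations of the released simple span under the applied load (×1/EI):
  at A: triangular load, peak 23.5: w₀L³/(45EI) = 14.1/EI
  at B: triangular load, peak 23.5: 7w₀L³/(360EI) = 12.34/EI
  at A: point load 158.5 at a = 1.8: Pab(L + b)/(6LEI) = 79.88/EI
  at B: point load 158.5 at a = 1.8: Pab(L + a)/(6LEI) = 91.3/EI
  θ_A0 = 93.98/EI,  θ_B0 = 103.6/EI
Flexibility coefficients: a unit moment at one end gives L/(3EI) there and L/(6EI) at the far end, so f₁₁ = f₂₂ = 1/EI and f₁₂ = f₂₁ = 0.5/EI.
Compatibility — zero rotation at each built-in end:
  1 M_A + 0.5 M_B = 93.98
  0.5 M_A + 1 M_B = 103.6
Solving the pair gives M_A = 56.22 kN·m and M_B = 75.52 kN·m (hogging).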